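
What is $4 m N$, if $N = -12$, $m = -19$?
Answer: $912$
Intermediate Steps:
$4 m N = 4 \left(-19\right) \left(-12\right) = \left(-76\right) \left(-12\right) = 912$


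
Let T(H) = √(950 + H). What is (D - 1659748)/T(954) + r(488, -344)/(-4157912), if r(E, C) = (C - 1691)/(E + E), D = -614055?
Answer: 5/9970816 - 324829*√119/68 ≈ -52110.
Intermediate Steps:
r(E, C) = (-1691 + C)/(2*E) (r(E, C) = (-1691 + C)/((2*E)) = (-1691 + C)*(1/(2*E)) = (-1691 + C)/(2*E))
(D - 1659748)/T(954) + r(488, -344)/(-4157912) = (-614055 - 1659748)/(√(950 + 954)) + ((½)*(-1691 - 344)/488)/(-4157912) = -2273803*√119/476 + ((½)*(1/488)*(-2035))*(-1/4157912) = -2273803*√119/476 - 2035/976*(-1/4157912) = -324829*√119/68 + 5/9970816 = 5/9970816 - 324829*√119/68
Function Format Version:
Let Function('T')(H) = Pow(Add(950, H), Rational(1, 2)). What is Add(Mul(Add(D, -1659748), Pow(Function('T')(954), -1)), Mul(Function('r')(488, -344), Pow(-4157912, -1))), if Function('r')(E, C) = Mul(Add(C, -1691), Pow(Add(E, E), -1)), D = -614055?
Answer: Add(Rational(5, 9970816), Mul(Rational(-324829, 68), Pow(119, Rational(1, 2)))) ≈ -52110.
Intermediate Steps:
Function('r')(E, C) = Mul(Rational(1, 2), Pow(E, -1), Add(-1691, C)) (Function('r')(E, C) = Mul(Add(-1691, C), Pow(Mul(2, E), -1)) = Mul(Add(-1691, C), Mul(Rational(1, 2), Pow(E, -1))) = Mul(Rational(1, 2), Pow(E, -1), Add(-1691, C)))
Add(Mul(Add(D, -1659748), Pow(Function('T')(954), -1)), Mul(Function('r')(488, -344), Pow(-4157912, -1))) = Add(Mul(Add(-614055, -1659748), Pow(Pow(Add(950, 954), Rational(1, 2)), -1)), Mul(Mul(Rational(1, 2), Pow(488, -1), Add(-1691, -344)), Pow(-4157912, -1))) = Add(Mul(-2273803, Pow(Pow(1904, Rational(1, 2)), -1)), Mul(Mul(Rational(1, 2), Rational(1, 488), -2035), Rational(-1, 4157912))) = Add(Mul(-2273803, Pow(Mul(4, Pow(119, Rational(1, 2))), -1)), Mul(Rational(-2035, 976), Rational(-1, 4157912))) = Add(Mul(-2273803, Mul(Rational(1, 476), Pow(119, Rational(1, 2)))), Rational(5, 9970816)) = Add(Mul(Rational(-324829, 68), Pow(119, Rational(1, 2))), Rational(5, 9970816)) = Add(Rational(5, 9970816), Mul(Rational(-324829, 68), Pow(119, Rational(1, 2))))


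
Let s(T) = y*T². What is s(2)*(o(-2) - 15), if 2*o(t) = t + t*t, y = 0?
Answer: 0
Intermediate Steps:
o(t) = t/2 + t²/2 (o(t) = (t + t*t)/2 = (t + t²)/2 = t/2 + t²/2)
s(T) = 0 (s(T) = 0*T² = 0)
s(2)*(o(-2) - 15) = 0*((½)*(-2)*(1 - 2) - 15) = 0*((½)*(-2)*(-1) - 15) = 0*(1 - 15) = 0*(-14) = 0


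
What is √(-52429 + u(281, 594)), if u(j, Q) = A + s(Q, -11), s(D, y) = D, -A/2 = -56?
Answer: 3*I*√5747 ≈ 227.43*I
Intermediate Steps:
A = 112 (A = -2*(-56) = 112)
u(j, Q) = 112 + Q
√(-52429 + u(281, 594)) = √(-52429 + (112 + 594)) = √(-52429 + 706) = √(-51723) = 3*I*√5747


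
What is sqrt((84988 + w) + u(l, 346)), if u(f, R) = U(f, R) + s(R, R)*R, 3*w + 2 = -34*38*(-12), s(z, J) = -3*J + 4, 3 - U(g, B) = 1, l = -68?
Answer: 2*I*sqrt(602115)/3 ≈ 517.31*I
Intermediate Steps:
U(g, B) = 2 (U(g, B) = 3 - 1*1 = 3 - 1 = 2)
s(z, J) = 4 - 3*J
w = 15502/3 (w = -2/3 + (-34*38*(-12))/3 = -2/3 + (-1292*(-12))/3 = -2/3 + (1/3)*15504 = -2/3 + 5168 = 15502/3 ≈ 5167.3)
u(f, R) = 2 + R*(4 - 3*R) (u(f, R) = 2 + (4 - 3*R)*R = 2 + R*(4 - 3*R))
sqrt((84988 + w) + u(l, 346)) = sqrt((84988 + 15502/3) + (2 - 1*346*(-4 + 3*346))) = sqrt(270466/3 + (2 - 1*346*(-4 + 1038))) = sqrt(270466/3 + (2 - 1*346*1034)) = sqrt(270466/3 + (2 - 357764)) = sqrt(270466/3 - 357762) = sqrt(-802820/3) = 2*I*sqrt(602115)/3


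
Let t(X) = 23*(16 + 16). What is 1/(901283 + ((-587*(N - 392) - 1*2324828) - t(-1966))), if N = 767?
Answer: -1/1644406 ≈ -6.0812e-7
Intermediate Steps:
t(X) = 736 (t(X) = 23*32 = 736)
1/(901283 + ((-587*(N - 392) - 1*2324828) - t(-1966))) = 1/(901283 + ((-587*(767 - 392) - 1*2324828) - 1*736)) = 1/(901283 + ((-587*375 - 2324828) - 736)) = 1/(901283 + ((-220125 - 2324828) - 736)) = 1/(901283 + (-2544953 - 736)) = 1/(901283 - 2545689) = 1/(-1644406) = -1/1644406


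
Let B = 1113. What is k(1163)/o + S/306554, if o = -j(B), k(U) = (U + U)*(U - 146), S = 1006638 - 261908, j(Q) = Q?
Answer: -120722912963/56865767 ≈ -2122.9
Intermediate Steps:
S = 744730
k(U) = 2*U*(-146 + U) (k(U) = (2*U)*(-146 + U) = 2*U*(-146 + U))
o = -1113 (o = -1*1113 = -1113)
k(1163)/o + S/306554 = (2*1163*(-146 + 1163))/(-1113) + 744730/306554 = (2*1163*1017)*(-1/1113) + 744730*(1/306554) = 2365542*(-1/1113) + 372365/153277 = -788514/371 + 372365/153277 = -120722912963/56865767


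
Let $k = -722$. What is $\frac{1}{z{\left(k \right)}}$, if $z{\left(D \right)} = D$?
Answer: $- \frac{1}{722} \approx -0.001385$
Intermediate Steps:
$\frac{1}{z{\left(k \right)}} = \frac{1}{-722} = - \frac{1}{722}$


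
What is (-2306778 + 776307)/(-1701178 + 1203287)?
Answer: 1530471/497891 ≈ 3.0739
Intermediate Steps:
(-2306778 + 776307)/(-1701178 + 1203287) = -1530471/(-497891) = -1530471*(-1/497891) = 1530471/497891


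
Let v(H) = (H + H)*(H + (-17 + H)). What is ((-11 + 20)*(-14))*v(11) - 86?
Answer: -13946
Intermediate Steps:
v(H) = 2*H*(-17 + 2*H) (v(H) = (2*H)*(-17 + 2*H) = 2*H*(-17 + 2*H))
((-11 + 20)*(-14))*v(11) - 86 = ((-11 + 20)*(-14))*(2*11*(-17 + 2*11)) - 86 = (9*(-14))*(2*11*(-17 + 22)) - 86 = -252*11*5 - 86 = -126*110 - 86 = -13860 - 86 = -13946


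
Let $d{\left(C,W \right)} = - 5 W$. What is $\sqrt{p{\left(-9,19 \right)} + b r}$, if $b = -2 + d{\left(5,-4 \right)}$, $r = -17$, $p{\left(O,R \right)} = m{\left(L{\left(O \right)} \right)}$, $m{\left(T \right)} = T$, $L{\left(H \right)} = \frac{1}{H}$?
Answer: $\frac{i \sqrt{2755}}{3} \approx 17.496 i$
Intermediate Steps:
$p{\left(O,R \right)} = \frac{1}{O}$
$b = 18$ ($b = -2 - -20 = -2 + 20 = 18$)
$\sqrt{p{\left(-9,19 \right)} + b r} = \sqrt{\frac{1}{-9} + 18 \left(-17\right)} = \sqrt{- \frac{1}{9} - 306} = \sqrt{- \frac{2755}{9}} = \frac{i \sqrt{2755}}{3}$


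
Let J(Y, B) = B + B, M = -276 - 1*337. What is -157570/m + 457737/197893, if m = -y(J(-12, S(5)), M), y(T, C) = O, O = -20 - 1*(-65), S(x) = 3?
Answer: 6240519635/1781037 ≈ 3503.9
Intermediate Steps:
M = -613 (M = -276 - 337 = -613)
O = 45 (O = -20 + 65 = 45)
J(Y, B) = 2*B
y(T, C) = 45
m = -45 (m = -1*45 = -45)
-157570/m + 457737/197893 = -157570/(-45) + 457737/197893 = -157570*(-1/45) + 457737*(1/197893) = 31514/9 + 457737/197893 = 6240519635/1781037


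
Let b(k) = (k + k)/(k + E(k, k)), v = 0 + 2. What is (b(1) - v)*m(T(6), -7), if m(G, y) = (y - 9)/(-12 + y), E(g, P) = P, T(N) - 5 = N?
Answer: -16/19 ≈ -0.84210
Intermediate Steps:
T(N) = 5 + N
v = 2
m(G, y) = (-9 + y)/(-12 + y)
b(k) = 1 (b(k) = (k + k)/(k + k) = (2*k)/((2*k)) = (2*k)*(1/(2*k)) = 1)
(b(1) - v)*m(T(6), -7) = (1 - 1*2)*((-9 - 7)/(-12 - 7)) = (1 - 2)*(-16/(-19)) = -(-1)*(-16)/19 = -1*16/19 = -16/19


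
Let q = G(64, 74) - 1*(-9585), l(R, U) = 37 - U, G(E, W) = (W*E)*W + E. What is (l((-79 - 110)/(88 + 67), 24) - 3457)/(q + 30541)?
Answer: -574/65109 ≈ -0.0088160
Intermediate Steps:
G(E, W) = E + E*W² (G(E, W) = (E*W)*W + E = E*W² + E = E + E*W²)
q = 360113 (q = 64*(1 + 74²) - 1*(-9585) = 64*(1 + 5476) + 9585 = 64*5477 + 9585 = 350528 + 9585 = 360113)
(l((-79 - 110)/(88 + 67), 24) - 3457)/(q + 30541) = ((37 - 1*24) - 3457)/(360113 + 30541) = ((37 - 24) - 3457)/390654 = (13 - 3457)*(1/390654) = -3444*1/390654 = -574/65109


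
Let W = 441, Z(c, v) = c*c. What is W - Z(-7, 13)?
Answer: 392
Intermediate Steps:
Z(c, v) = c²
W - Z(-7, 13) = 441 - 1*(-7)² = 441 - 1*49 = 441 - 49 = 392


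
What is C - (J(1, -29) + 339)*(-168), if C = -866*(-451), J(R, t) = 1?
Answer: 447686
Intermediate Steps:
C = 390566
C - (J(1, -29) + 339)*(-168) = 390566 - (1 + 339)*(-168) = 390566 - 340*(-168) = 390566 - 1*(-57120) = 390566 + 57120 = 447686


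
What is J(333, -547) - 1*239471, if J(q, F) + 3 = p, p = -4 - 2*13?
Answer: -239504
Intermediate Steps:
p = -30 (p = -4 - 26 = -30)
J(q, F) = -33 (J(q, F) = -3 - 30 = -33)
J(333, -547) - 1*239471 = -33 - 1*239471 = -33 - 239471 = -239504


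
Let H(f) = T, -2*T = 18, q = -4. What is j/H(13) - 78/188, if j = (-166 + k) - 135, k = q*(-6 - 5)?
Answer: 23807/846 ≈ 28.141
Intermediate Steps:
T = -9 (T = -1/2*18 = -9)
H(f) = -9
k = 44 (k = -4*(-6 - 5) = -4*(-11) = 44)
j = -257 (j = (-166 + 44) - 135 = -122 - 135 = -257)
j/H(13) - 78/188 = -257/(-9) - 78/188 = -257*(-1/9) - 78*1/188 = 257/9 - 39/94 = 23807/846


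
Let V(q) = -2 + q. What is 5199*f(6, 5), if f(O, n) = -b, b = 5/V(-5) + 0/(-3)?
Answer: 25995/7 ≈ 3713.6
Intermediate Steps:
b = -5/7 (b = 5/(-2 - 5) + 0/(-3) = 5/(-7) + 0*(-1/3) = 5*(-1/7) + 0 = -5/7 + 0 = -5/7 ≈ -0.71429)
f(O, n) = 5/7 (f(O, n) = -1*(-5/7) = 5/7)
5199*f(6, 5) = 5199*(5/7) = 25995/7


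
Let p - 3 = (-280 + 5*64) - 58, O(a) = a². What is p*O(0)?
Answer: 0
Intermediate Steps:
p = -15 (p = 3 + ((-280 + 5*64) - 58) = 3 + ((-280 + 320) - 58) = 3 + (40 - 58) = 3 - 18 = -15)
p*O(0) = -15*0² = -15*0 = 0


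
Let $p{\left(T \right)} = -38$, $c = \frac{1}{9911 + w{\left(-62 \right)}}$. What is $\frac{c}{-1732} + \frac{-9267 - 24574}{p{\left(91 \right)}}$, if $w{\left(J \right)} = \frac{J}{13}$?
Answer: $\frac{3774095392739}{4237925148} \approx 890.55$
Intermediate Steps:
$w{\left(J \right)} = \frac{J}{13}$ ($w{\left(J \right)} = J \frac{1}{13} = \frac{J}{13}$)
$c = \frac{13}{128781}$ ($c = \frac{1}{9911 + \frac{1}{13} \left(-62\right)} = \frac{1}{9911 - \frac{62}{13}} = \frac{1}{\frac{128781}{13}} = \frac{13}{128781} \approx 0.00010095$)
$\frac{c}{-1732} + \frac{-9267 - 24574}{p{\left(91 \right)}} = \frac{13}{128781 \left(-1732\right)} + \frac{-9267 - 24574}{-38} = \frac{13}{128781} \left(- \frac{1}{1732}\right) + \left(-9267 - 24574\right) \left(- \frac{1}{38}\right) = - \frac{13}{223048692} - - \frac{33841}{38} = - \frac{13}{223048692} + \frac{33841}{38} = \frac{3774095392739}{4237925148}$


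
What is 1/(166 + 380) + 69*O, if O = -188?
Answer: -7082711/546 ≈ -12972.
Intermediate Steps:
1/(166 + 380) + 69*O = 1/(166 + 380) + 69*(-188) = 1/546 - 12972 = -7082711/546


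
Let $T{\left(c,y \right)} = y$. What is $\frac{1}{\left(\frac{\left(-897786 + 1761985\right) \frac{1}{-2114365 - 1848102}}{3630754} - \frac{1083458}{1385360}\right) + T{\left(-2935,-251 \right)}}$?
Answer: $- \frac{4982704539490268120}{1254555697636341636791} \approx -0.0039717$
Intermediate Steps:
$\frac{1}{\left(\frac{\left(-897786 + 1761985\right) \frac{1}{-2114365 - 1848102}}{3630754} - \frac{1083458}{1385360}\right) + T{\left(-2935,-251 \right)}} = \frac{1}{\left(\frac{\left(-897786 + 1761985\right) \frac{1}{-2114365 - 1848102}}{3630754} - \frac{1083458}{1385360}\right) - 251} = \frac{1}{\left(\frac{864199}{-3962467} \cdot \frac{1}{3630754} - \frac{541729}{692680}\right) - 251} = \frac{1}{\left(864199 \left(- \frac{1}{3962467}\right) \frac{1}{3630754} - \frac{541729}{692680}\right) - 251} = \frac{1}{\left(\left(- \frac{864199}{3962467}\right) \frac{1}{3630754} - \frac{541729}{692680}\right) - 251} = \frac{1}{\left(- \frac{864199}{14386742910118} - \frac{541729}{692680}\right) - 251} = \frac{1}{- \frac{3896858224284338671}{4982704539490268120} - 251} = \frac{1}{- \frac{1254555697636341636791}{4982704539490268120}} = - \frac{4982704539490268120}{1254555697636341636791}$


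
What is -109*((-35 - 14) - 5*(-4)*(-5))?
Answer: 16241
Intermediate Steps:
-109*((-35 - 14) - 5*(-4)*(-5)) = -109*(-49 + 20*(-5)) = -109*(-49 - 100) = -109*(-149) = 16241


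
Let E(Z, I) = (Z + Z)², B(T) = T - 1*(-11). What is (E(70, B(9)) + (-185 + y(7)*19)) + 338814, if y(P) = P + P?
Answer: 358495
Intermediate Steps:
y(P) = 2*P
B(T) = 11 + T (B(T) = T + 11 = 11 + T)
E(Z, I) = 4*Z² (E(Z, I) = (2*Z)² = 4*Z²)
(E(70, B(9)) + (-185 + y(7)*19)) + 338814 = (4*70² + (-185 + (2*7)*19)) + 338814 = (4*4900 + (-185 + 14*19)) + 338814 = (19600 + (-185 + 266)) + 338814 = (19600 + 81) + 338814 = 19681 + 338814 = 358495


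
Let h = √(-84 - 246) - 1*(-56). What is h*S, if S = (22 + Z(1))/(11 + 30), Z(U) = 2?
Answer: 1344/41 + 24*I*√330/41 ≈ 32.781 + 10.634*I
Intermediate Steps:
h = 56 + I*√330 (h = √(-330) + 56 = I*√330 + 56 = 56 + I*√330 ≈ 56.0 + 18.166*I)
S = 24/41 (S = (22 + 2)/(11 + 30) = 24/41 ≈ 0.58537)
h*S = (56 + I*√330)*(24/41) = 1344/41 + 24*I*√330/41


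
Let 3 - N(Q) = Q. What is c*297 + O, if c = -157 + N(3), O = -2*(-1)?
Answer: -46627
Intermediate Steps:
N(Q) = 3 - Q
O = 2
c = -157 (c = -157 + (3 - 1*3) = -157 + (3 - 3) = -157 + 0 = -157)
c*297 + O = -157*297 + 2 = -46629 + 2 = -46627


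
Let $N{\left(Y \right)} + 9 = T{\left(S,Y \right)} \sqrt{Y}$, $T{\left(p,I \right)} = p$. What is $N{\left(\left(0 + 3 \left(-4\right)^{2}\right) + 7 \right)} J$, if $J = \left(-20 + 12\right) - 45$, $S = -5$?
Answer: $477 + 265 \sqrt{55} \approx 2442.3$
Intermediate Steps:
$N{\left(Y \right)} = -9 - 5 \sqrt{Y}$
$J = -53$ ($J = -8 - 45 = -53$)
$N{\left(\left(0 + 3 \left(-4\right)^{2}\right) + 7 \right)} J = \left(-9 - 5 \sqrt{\left(0 + 3 \left(-4\right)^{2}\right) + 7}\right) \left(-53\right) = \left(-9 - 5 \sqrt{\left(0 + 3 \cdot 16\right) + 7}\right) \left(-53\right) = \left(-9 - 5 \sqrt{\left(0 + 48\right) + 7}\right) \left(-53\right) = \left(-9 - 5 \sqrt{48 + 7}\right) \left(-53\right) = \left(-9 - 5 \sqrt{55}\right) \left(-53\right) = 477 + 265 \sqrt{55}$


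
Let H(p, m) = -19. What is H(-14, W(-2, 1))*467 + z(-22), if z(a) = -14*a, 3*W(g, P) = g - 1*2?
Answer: -8565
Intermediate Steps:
W(g, P) = -⅔ + g/3 (W(g, P) = (g - 1*2)/3 = (g - 2)/3 = (-2 + g)/3 = -⅔ + g/3)
H(-14, W(-2, 1))*467 + z(-22) = -19*467 - 14*(-22) = -8873 + 308 = -8565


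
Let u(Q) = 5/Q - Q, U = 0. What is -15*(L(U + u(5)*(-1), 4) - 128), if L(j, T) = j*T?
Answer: 1680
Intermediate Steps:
u(Q) = -Q + 5/Q
L(j, T) = T*j
-15*(L(U + u(5)*(-1), 4) - 128) = -15*(4*(0 + (-1*5 + 5/5)*(-1)) - 128) = -15*(4*(0 + (-5 + 5*(⅕))*(-1)) - 128) = -15*(4*(0 + (-5 + 1)*(-1)) - 128) = -15*(4*(0 - 4*(-1)) - 128) = -15*(4*(0 + 4) - 128) = -15*(4*4 - 128) = -15*(16 - 128) = -15*(-112) = 1680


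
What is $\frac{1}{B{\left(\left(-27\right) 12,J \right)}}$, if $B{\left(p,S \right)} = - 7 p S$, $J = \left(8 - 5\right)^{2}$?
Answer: $\frac{1}{20412} \approx 4.8991 \cdot 10^{-5}$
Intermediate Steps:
$J = 9$ ($J = 3^{2} = 9$)
$B{\left(p,S \right)} = - 7 S p$
$\frac{1}{B{\left(\left(-27\right) 12,J \right)}} = \frac{1}{\left(-7\right) 9 \left(\left(-27\right) 12\right)} = \frac{1}{\left(-7\right) 9 \left(-324\right)} = \frac{1}{20412}$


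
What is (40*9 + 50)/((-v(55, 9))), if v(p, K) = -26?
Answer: 205/13 ≈ 15.769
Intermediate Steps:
(40*9 + 50)/((-v(55, 9))) = (40*9 + 50)/((-1*(-26))) = (360 + 50)/26 = 410*(1/26) = 205/13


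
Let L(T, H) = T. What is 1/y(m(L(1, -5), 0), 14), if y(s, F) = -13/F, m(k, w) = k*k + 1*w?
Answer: -14/13 ≈ -1.0769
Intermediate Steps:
m(k, w) = w + k**2 (m(k, w) = k**2 + w = w + k**2)
1/y(m(L(1, -5), 0), 14) = 1/(-13/14) = -14/13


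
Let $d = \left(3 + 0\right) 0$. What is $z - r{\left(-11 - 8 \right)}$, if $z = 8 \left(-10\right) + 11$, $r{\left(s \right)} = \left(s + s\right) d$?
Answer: $-69$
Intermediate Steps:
$d = 0$ ($d = 3 \cdot 0 = 0$)
$r{\left(s \right)} = 0$ ($r{\left(s \right)} = \left(s + s\right) 0 = 2 s 0 = 0$)
$z = -69$ ($z = -80 + 11 = -69$)
$z - r{\left(-11 - 8 \right)} = -69 - 0 = -69 + 0 = -69$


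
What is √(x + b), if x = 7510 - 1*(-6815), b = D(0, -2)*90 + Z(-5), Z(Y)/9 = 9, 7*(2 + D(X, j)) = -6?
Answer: √693294/7 ≈ 118.95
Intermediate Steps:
D(X, j) = -20/7 (D(X, j) = -2 + (⅐)*(-6) = -2 - 6/7 = -20/7)
Z(Y) = 81 (Z(Y) = 9*9 = 81)
b = -1233/7 (b = -20/7*90 + 81 = -1800/7 + 81 = -1233/7 ≈ -176.14)
x = 14325 (x = 7510 + 6815 = 14325)
√(x + b) = √(14325 - 1233/7) = √(99042/7) = √693294/7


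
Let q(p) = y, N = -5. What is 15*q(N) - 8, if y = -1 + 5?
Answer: 52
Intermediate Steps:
y = 4
q(p) = 4
15*q(N) - 8 = 15*4 - 8 = 60 - 8 = 52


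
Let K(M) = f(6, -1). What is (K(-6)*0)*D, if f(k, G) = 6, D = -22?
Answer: 0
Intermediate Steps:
K(M) = 6
(K(-6)*0)*D = (6*0)*(-22) = 0*(-22) = 0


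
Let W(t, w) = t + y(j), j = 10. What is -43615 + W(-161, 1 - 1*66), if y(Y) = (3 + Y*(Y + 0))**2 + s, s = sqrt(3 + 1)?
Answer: -33165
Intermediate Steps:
s = 2 (s = sqrt(4) = 2)
y(Y) = 2 + (3 + Y**2)**2 (y(Y) = (3 + Y*(Y + 0))**2 + 2 = (3 + Y*Y)**2 + 2 = (3 + Y**2)**2 + 2 = 2 + (3 + Y**2)**2)
W(t, w) = 10611 + t (W(t, w) = t + (2 + (3 + 10**2)**2) = t + (2 + (3 + 100)**2) = t + (2 + 103**2) = t + (2 + 10609) = t + 10611 = 10611 + t)
-43615 + W(-161, 1 - 1*66) = -43615 + (10611 - 161) = -43615 + 10450 = -33165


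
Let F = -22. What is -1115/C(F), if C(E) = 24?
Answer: -1115/24 ≈ -46.458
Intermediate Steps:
-1115/C(F) = -1115/24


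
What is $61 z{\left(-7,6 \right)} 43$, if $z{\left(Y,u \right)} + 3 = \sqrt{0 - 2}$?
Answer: $-7869 + 2623 i \sqrt{2} \approx -7869.0 + 3709.5 i$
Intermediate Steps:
$z{\left(Y,u \right)} = -3 + i \sqrt{2}$ ($z{\left(Y,u \right)} = -3 + \sqrt{0 - 2} = -3 + \sqrt{-2} = -3 + i \sqrt{2}$)
$61 z{\left(-7,6 \right)} 43 = 61 \left(-3 + i \sqrt{2}\right) 43 = \left(-183 + 61 i \sqrt{2}\right) 43 = -7869 + 2623 i \sqrt{2}$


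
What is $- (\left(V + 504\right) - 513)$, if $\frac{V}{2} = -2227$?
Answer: $4463$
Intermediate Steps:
$V = -4454$ ($V = 2 \left(-2227\right) = -4454$)
$- (\left(V + 504\right) - 513) = - (\left(-4454 + 504\right) - 513) = - (-3950 - 513) = \left(-1\right) \left(-4463\right) = 4463$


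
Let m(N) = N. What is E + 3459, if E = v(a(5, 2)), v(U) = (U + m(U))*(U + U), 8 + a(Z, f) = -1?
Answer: 3783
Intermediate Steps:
a(Z, f) = -9 (a(Z, f) = -8 - 1 = -9)
v(U) = 4*U² (v(U) = (U + U)*(U + U) = (2*U)*(2*U) = 4*U²)
E = 324 (E = 4*(-9)² = 4*81 = 324)
E + 3459 = 324 + 3459 = 3783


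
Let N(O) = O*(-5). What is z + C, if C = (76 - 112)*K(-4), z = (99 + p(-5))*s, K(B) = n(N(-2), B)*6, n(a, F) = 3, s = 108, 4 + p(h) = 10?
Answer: 10692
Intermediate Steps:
p(h) = 6 (p(h) = -4 + 10 = 6)
N(O) = -5*O
K(B) = 18 (K(B) = 3*6 = 18)
z = 11340 (z = (99 + 6)*108 = 105*108 = 11340)
C = -648 (C = (76 - 112)*18 = -36*18 = -648)
z + C = 11340 - 648 = 10692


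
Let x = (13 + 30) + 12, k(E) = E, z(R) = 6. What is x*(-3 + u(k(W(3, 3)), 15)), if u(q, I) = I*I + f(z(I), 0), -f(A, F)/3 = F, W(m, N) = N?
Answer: 12210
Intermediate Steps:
f(A, F) = -3*F
u(q, I) = I² (u(q, I) = I*I - 3*0 = I² + 0 = I²)
x = 55 (x = 43 + 12 = 55)
x*(-3 + u(k(W(3, 3)), 15)) = 55*(-3 + 15²) = 55*(-3 + 225) = 55*222 = 12210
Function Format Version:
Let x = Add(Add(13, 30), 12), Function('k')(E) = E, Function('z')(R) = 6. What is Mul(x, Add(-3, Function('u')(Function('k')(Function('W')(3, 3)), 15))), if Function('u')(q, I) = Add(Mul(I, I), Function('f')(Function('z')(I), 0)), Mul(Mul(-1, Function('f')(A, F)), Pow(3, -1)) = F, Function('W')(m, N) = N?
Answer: 12210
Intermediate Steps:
Function('f')(A, F) = Mul(-3, F)
Function('u')(q, I) = Pow(I, 2) (Function('u')(q, I) = Add(Mul(I, I), Mul(-3, 0)) = Add(Pow(I, 2), 0) = Pow(I, 2))
x = 55 (x = Add(43, 12) = 55)
Mul(x, Add(-3, Function('u')(Function('k')(Function('W')(3, 3)), 15))) = Mul(55, Add(-3, Pow(15, 2))) = Mul(55, Add(-3, 225)) = Mul(55, 222) = 12210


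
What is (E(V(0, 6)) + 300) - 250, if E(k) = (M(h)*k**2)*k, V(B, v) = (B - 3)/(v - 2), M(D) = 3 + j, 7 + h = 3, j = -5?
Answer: 1627/32 ≈ 50.844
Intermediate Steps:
h = -4 (h = -7 + 3 = -4)
M(D) = -2 (M(D) = 3 - 5 = -2)
V(B, v) = (-3 + B)/(-2 + v)
E(k) = -2*k**3 (E(k) = (-2*k**2)*k = -2*k**3)
(E(V(0, 6)) + 300) - 250 = (-2*(-3 + 0)**3/(-2 + 6)**3 + 300) - 250 = (-2*(-3/4)**3 + 300) - 250 = (-2*(-27/64) + 300) - 250 = (27/32 + 300) - 250 = 9627/32 - 250 = 1627/32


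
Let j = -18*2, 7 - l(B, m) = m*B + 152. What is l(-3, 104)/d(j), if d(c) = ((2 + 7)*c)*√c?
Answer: 167*I/1944 ≈ 0.085905*I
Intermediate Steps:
l(B, m) = -145 - B*m (l(B, m) = 7 - (m*B + 152) = 7 - (B*m + 152) = 7 - (152 + B*m) = 7 + (-152 - B*m) = -145 - B*m)
j = -36
d(c) = 9*c^(3/2) (d(c) = (9*c)*√c = 9*c^(3/2))
l(-3, 104)/d(j) = (-145 - 1*(-3)*104)/((9*(-36)^(3/2))) = (-145 + 312)/((9*(-216*I))) = 167/((-1944*I)) = 167*(I/1944) = 167*I/1944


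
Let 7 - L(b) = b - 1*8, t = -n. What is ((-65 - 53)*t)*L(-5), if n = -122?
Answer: -287920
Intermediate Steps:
t = 122 (t = -1*(-122) = 122)
L(b) = 15 - b (L(b) = 7 - (b - 1*8) = 7 - (b - 8) = 7 - (-8 + b) = 7 + (8 - b) = 15 - b)
((-65 - 53)*t)*L(-5) = ((-65 - 53)*122)*(15 - 1*(-5)) = (-118*122)*(15 + 5) = -14396*20 = -287920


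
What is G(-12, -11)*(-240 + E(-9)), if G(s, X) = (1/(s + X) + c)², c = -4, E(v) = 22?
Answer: -1885482/529 ≈ -3564.2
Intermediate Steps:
G(s, X) = (-4 + 1/(X + s))² (G(s, X) = (1/(s + X) - 4)² = (1/(X + s) - 4)² = (-4 + 1/(X + s))²)
G(-12, -11)*(-240 + E(-9)) = ((1 - 4*(-11) - 4*(-12))²/(-11 - 12)²)*(-240 + 22) = ((1 + 44 + 48)²/(-23)²)*(-218) = ((1/529)*93²)*(-218) = ((1/529)*8649)*(-218) = (8649/529)*(-218) = -1885482/529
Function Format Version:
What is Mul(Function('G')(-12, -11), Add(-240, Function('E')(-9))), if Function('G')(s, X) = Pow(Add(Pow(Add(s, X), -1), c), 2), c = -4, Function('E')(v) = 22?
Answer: Rational(-1885482, 529) ≈ -3564.2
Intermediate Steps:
Function('G')(s, X) = Pow(Add(-4, Pow(Add(X, s), -1)), 2) (Function('G')(s, X) = Pow(Add(Pow(Add(s, X), -1), -4), 2) = Pow(Add(Pow(Add(X, s), -1), -4), 2) = Pow(Add(-4, Pow(Add(X, s), -1)), 2))
Mul(Function('G')(-12, -11), Add(-240, Function('E')(-9))) = Mul(Mul(Pow(Add(-11, -12), -2), Pow(Add(1, Mul(-4, -11), Mul(-4, -12)), 2)), Add(-240, 22)) = Mul(Mul(Pow(-23, -2), Pow(Add(1, 44, 48), 2)), -218) = Mul(Mul(Rational(1, 529), Pow(93, 2)), -218) = Mul(Mul(Rational(1, 529), 8649), -218) = Mul(Rational(8649, 529), -218) = Rational(-1885482, 529)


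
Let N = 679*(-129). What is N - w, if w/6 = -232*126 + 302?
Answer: 85989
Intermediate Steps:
w = -173580 (w = 6*(-232*126 + 302) = 6*(-29232 + 302) = 6*(-28930) = -173580)
N = -87591
N - w = -87591 - 1*(-173580) = -87591 + 173580 = 85989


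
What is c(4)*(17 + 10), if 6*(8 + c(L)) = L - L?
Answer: -216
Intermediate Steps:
c(L) = -8 (c(L) = -8 + (L - L)/6 = -8 + (1/6)*0 = -8 + 0 = -8)
c(4)*(17 + 10) = -8*(17 + 10) = -8*27 = -216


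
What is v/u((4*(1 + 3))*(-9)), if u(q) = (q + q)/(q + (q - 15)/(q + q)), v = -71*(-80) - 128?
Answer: 4778537/1728 ≈ 2765.4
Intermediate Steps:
v = 5552 (v = 5680 - 128 = 5552)
u(q) = 2*q/(q + (-15 + q)/(2*q)) (u(q) = (2*q)/(q + (-15 + q)/((2*q))) = (2*q)/(q + (-15 + q)*(1/(2*q))) = (2*q)/(q + (-15 + q)/(2*q)) = 2*q/(q + (-15 + q)/(2*q)))
v/u((4*(1 + 3))*(-9)) = 5552/((4*((4*(1 + 3))*(-9))**2/(-15 + (4*(1 + 3))*(-9) + 2*((4*(1 + 3))*(-9))**2))) = 5552/((4*((4*4)*(-9))**2/(-15 + (4*4)*(-9) + 2*((4*4)*(-9))**2))) = 5552/((4*(16*(-9))**2/(-15 + 16*(-9) + 2*(16*(-9))**2))) = 5552/((4*(-144)**2/(-15 - 144 + 2*(-144)**2))) = 5552/((4*20736/(-15 - 144 + 2*20736))) = 5552/((4*20736/(-15 - 144 + 41472))) = 5552/((4*20736/41313)) = 5552/((4*20736*(1/41313))) = 5552/(27648/13771) = 5552*(13771/27648) = 4778537/1728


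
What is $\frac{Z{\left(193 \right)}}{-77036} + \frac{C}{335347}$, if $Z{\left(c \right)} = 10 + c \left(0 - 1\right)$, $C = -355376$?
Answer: $- \frac{27315377035}{25833791492} \approx -1.0574$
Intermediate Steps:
$Z{\left(c \right)} = 10 - c$ ($Z{\left(c \right)} = 10 + c \left(0 - 1\right) = 10 + c \left(-1\right) = 10 - c$)
$\frac{Z{\left(193 \right)}}{-77036} + \frac{C}{335347} = \frac{10 - 193}{-77036} - \frac{355376}{335347} = \left(10 - 193\right) \left(- \frac{1}{77036}\right) - \frac{355376}{335347} = \left(-183\right) \left(- \frac{1}{77036}\right) - \frac{355376}{335347} = \frac{183}{77036} - \frac{355376}{335347} = - \frac{27315377035}{25833791492}$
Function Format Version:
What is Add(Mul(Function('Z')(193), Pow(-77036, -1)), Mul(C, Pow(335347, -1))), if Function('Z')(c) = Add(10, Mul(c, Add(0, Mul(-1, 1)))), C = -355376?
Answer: Rational(-27315377035, 25833791492) ≈ -1.0574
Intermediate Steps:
Function('Z')(c) = Add(10, Mul(-1, c)) (Function('Z')(c) = Add(10, Mul(c, Add(0, -1))) = Add(10, Mul(c, -1)) = Add(10, Mul(-1, c)))
Add(Mul(Function('Z')(193), Pow(-77036, -1)), Mul(C, Pow(335347, -1))) = Add(Mul(Add(10, Mul(-1, 193)), Pow(-77036, -1)), Mul(-355376, Pow(335347, -1))) = Add(Mul(Add(10, -193), Rational(-1, 77036)), Mul(-355376, Rational(1, 335347))) = Add(Mul(-183, Rational(-1, 77036)), Rational(-355376, 335347)) = Add(Rational(183, 77036), Rational(-355376, 335347)) = Rational(-27315377035, 25833791492)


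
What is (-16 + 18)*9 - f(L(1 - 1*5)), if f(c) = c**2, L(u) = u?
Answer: 2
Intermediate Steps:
(-16 + 18)*9 - f(L(1 - 1*5)) = (-16 + 18)*9 - (1 - 1*5)**2 = 2*9 - (1 - 5)**2 = 18 - 1*(-4)**2 = 18 - 1*16 = 18 - 16 = 2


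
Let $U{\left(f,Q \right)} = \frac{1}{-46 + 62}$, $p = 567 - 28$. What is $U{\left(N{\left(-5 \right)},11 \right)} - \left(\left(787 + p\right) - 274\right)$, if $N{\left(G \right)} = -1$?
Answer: $- \frac{16831}{16} \approx -1051.9$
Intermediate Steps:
$p = 539$ ($p = 567 - 28 = 539$)
$U{\left(f,Q \right)} = \frac{1}{16}$
$U{\left(N{\left(-5 \right)},11 \right)} - \left(\left(787 + p\right) - 274\right) = \frac{1}{16} - \left(\left(787 + 539\right) - 274\right) = \frac{1}{16} - \left(1326 - 274\right) = \frac{1}{16} - 1052 = - \frac{16831}{16}$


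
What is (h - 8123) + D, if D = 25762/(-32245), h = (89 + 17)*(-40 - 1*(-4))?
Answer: -384998817/32245 ≈ -11940.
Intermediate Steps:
h = -3816 (h = 106*(-40 + 4) = 106*(-36) = -3816)
D = -25762/32245 (D = 25762*(-1/32245) = -25762/32245 ≈ -0.79895)
(h - 8123) + D = (-3816 - 8123) - 25762/32245 = -11939 - 25762/32245 = -384998817/32245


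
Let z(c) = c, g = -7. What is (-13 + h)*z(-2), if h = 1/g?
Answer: 184/7 ≈ 26.286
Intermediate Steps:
h = -⅐ (h = 1/(-7) = -⅐ ≈ -0.14286)
(-13 + h)*z(-2) = (-13 - ⅐)*(-2) = -92/7*(-2) = 184/7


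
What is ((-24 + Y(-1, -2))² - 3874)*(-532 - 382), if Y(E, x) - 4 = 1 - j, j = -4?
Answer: 3335186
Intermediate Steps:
Y(E, x) = 9 (Y(E, x) = 4 + (1 - 1*(-4)) = 4 + (1 + 4) = 4 + 5 = 9)
((-24 + Y(-1, -2))² - 3874)*(-532 - 382) = ((-24 + 9)² - 3874)*(-532 - 382) = ((-15)² - 3874)*(-914) = (225 - 3874)*(-914) = -3649*(-914) = 3335186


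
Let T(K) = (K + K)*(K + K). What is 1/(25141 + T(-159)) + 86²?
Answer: 933855941/126265 ≈ 7396.0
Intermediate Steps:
T(K) = 4*K² (T(K) = (2*K)*(2*K) = 4*K²)
1/(25141 + T(-159)) + 86² = 1/(25141 + 4*(-159)²) + 86² = 1/(25141 + 4*25281) + 7396 = 1/(25141 + 101124) + 7396 = 1/126265 + 7396 = 933855941/126265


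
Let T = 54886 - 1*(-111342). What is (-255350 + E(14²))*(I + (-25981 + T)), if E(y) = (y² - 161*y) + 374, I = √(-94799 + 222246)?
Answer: -34797524652 - 248116*√127447 ≈ -3.4886e+10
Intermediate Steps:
I = √127447 ≈ 357.00
T = 166228 (T = 54886 + 111342 = 166228)
E(y) = 374 + y² - 161*y
(-255350 + E(14²))*(I + (-25981 + T)) = (-255350 + (374 + (14²)² - 161*14²))*(√127447 + (-25981 + 166228)) = (-255350 + (374 + 196² - 161*196))*(√127447 + 140247) = (-255350 + (374 + 38416 - 31556))*(140247 + √127447) = (-255350 + 7234)*(140247 + √127447) = -248116*(140247 + √127447) = -34797524652 - 248116*√127447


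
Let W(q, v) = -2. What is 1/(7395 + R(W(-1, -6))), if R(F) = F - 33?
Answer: 1/7360 ≈ 0.00013587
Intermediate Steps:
R(F) = -33 + F
1/(7395 + R(W(-1, -6))) = 1/(7395 + (-33 - 2)) = 1/(7395 - 35) = 1/7360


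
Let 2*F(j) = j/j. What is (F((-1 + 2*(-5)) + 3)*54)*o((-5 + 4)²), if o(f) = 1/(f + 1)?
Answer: 27/2 ≈ 13.500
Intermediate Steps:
o(f) = 1/(1 + f)
F(j) = ½ (F(j) = (j/j)/2 = (½)*1 = ½)
(F((-1 + 2*(-5)) + 3)*54)*o((-5 + 4)²) = ((½)*54)/(1 + (-5 + 4)²) = 27/(1 + (-1)²) = 27/(1 + 1) = 27/2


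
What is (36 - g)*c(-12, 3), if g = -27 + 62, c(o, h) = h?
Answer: 3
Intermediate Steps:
g = 35
(36 - g)*c(-12, 3) = (36 - 1*35)*3 = (36 - 35)*3 = 1*3 = 3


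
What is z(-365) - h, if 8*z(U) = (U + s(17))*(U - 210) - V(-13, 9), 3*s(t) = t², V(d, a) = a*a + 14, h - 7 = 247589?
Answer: -5479139/24 ≈ -2.2830e+5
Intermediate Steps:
h = 247596 (h = 7 + 247589 = 247596)
V(d, a) = 14 + a² (V(d, a) = a² + 14 = 14 + a²)
s(t) = t²/3
z(U) = -95/8 + (-210 + U)*(289/3 + U)/8 (z(U) = ((U + (⅓)*17²)*(U - 210) - (14 + 9²))/8 = ((U + (⅓)*289)*(-210 + U) - (14 + 81))/8 = ((U + 289/3)*(-210 + U) - 1*95)/8 = ((289/3 + U)*(-210 + U) - 95)/8 = ((-210 + U)*(289/3 + U) - 95)/8 = (-95 + (-210 + U)*(289/3 + U))/8 = -95/8 + (-210 + U)*(289/3 + U)/8)
z(-365) - h = (-20325/8 - 341/24*(-365) + (⅛)*(-365)²) - 1*247596 = (-20325/8 + 124465/24 + (⅛)*133225) - 247596 = (-20325/8 + 124465/24 + 133225/8) - 247596 = 463165/24 - 247596 = -5479139/24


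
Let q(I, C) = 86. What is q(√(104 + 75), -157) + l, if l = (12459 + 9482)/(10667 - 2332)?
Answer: 738751/8335 ≈ 88.632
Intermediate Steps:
l = 21941/8335 ≈ 2.6324
q(√(104 + 75), -157) + l = 86 + 21941/8335 = 738751/8335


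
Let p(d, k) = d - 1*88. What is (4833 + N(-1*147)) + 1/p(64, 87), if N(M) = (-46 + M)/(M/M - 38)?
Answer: 4296299/888 ≈ 4838.2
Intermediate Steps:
p(d, k) = -88 + d (p(d, k) = d - 88 = -88 + d)
N(M) = 46/37 - M/37 (N(M) = (-46 + M)/(1 - 38) = (-46 + M)/(-37) = (-46 + M)*(-1/37) = 46/37 - M/37)
(4833 + N(-1*147)) + 1/p(64, 87) = (4833 + (46/37 - (-1)*147/37)) + 1/(-88 + 64) = (4833 + (46/37 - 1/37*(-147))) + 1/(-24) = (4833 + (46/37 + 147/37)) - 1/24 = (4833 + 193/37) - 1/24 = 179014/37 - 1/24 = 4296299/888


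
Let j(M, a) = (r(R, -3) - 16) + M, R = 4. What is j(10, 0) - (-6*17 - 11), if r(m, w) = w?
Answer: 104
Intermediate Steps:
j(M, a) = -19 + M (j(M, a) = (-3 - 16) + M = -19 + M)
j(10, 0) - (-6*17 - 11) = (-19 + 10) - (-6*17 - 11) = -9 - (-102 - 11) = -9 - 1*(-113) = -9 + 113 = 104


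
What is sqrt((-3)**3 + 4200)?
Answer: sqrt(4173) ≈ 64.599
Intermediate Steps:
sqrt((-3)**3 + 4200) = sqrt(-27 + 4200) = sqrt(4173)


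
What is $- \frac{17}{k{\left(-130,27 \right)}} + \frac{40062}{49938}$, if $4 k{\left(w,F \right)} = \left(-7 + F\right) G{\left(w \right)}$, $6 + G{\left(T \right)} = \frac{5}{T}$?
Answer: $\frac{8920211}{6533555} \approx 1.3653$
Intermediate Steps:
$G{\left(T \right)} = -6 + \frac{5}{T}$
$k{\left(w,F \right)} = \frac{\left(-7 + F\right) \left(-6 + \frac{5}{w}\right)}{4}$
$- \frac{17}{k{\left(-130,27 \right)}} + \frac{40062}{49938} = - \frac{17}{\left(- \frac{1}{4}\right) \frac{1}{-130} \left(-7 + 27\right) \left(-5 + 6 \left(-130\right)\right)} + \frac{40062}{49938} = - \frac{17}{\left(- \frac{1}{4}\right) \left(- \frac{1}{130}\right) 20 \left(-5 - 780\right)} + 40062 \cdot \frac{1}{49938} = - \frac{17}{\left(- \frac{1}{4}\right) \left(- \frac{1}{130}\right) 20 \left(-785\right)} + \frac{6677}{8323} = - \frac{17}{- \frac{785}{26}} + \frac{6677}{8323} = \left(-17\right) \left(- \frac{26}{785}\right) + \frac{6677}{8323} = \frac{442}{785} + \frac{6677}{8323} = \frac{8920211}{6533555}$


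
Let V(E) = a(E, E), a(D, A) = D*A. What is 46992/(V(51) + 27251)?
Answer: 11748/7463 ≈ 1.5742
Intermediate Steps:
a(D, A) = A*D
V(E) = E**2 (V(E) = E*E = E**2)
46992/(V(51) + 27251) = 46992/(51**2 + 27251) = 46992/(2601 + 27251) = 46992/29852 = 46992*(1/29852) = 11748/7463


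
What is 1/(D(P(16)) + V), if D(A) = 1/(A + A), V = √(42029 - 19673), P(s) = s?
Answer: -32/22892543 + 18432*√69/22892543 ≈ 0.0066867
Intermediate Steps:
V = 18*√69 (V = √22356 = 18*√69 ≈ 149.52)
D(A) = 1/(2*A)
1/(D(P(16)) + V) = 1/((½)/16 + 18*√69) = 1/((½)*(1/16) + 18*√69) = 1/(1/32 + 18*√69)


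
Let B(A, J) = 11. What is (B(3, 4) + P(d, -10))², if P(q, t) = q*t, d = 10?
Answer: 7921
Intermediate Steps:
(B(3, 4) + P(d, -10))² = (11 + 10*(-10))² = (11 - 100)² = (-89)² = 7921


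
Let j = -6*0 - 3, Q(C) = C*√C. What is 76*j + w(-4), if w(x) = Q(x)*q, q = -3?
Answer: -228 + 24*I ≈ -228.0 + 24.0*I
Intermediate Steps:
Q(C) = C^(3/2)
j = -3 (j = 0 - 3 = -3)
w(x) = -3*x^(3/2) (w(x) = x^(3/2)*(-3) = -3*x^(3/2))
76*j + w(-4) = 76*(-3) - (-24)*I = -228 - (-24)*I = -228 + 24*I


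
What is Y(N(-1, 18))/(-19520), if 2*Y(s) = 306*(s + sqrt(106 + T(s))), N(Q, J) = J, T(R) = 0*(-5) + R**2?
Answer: -1377/9760 - 153*sqrt(430)/19520 ≈ -0.30362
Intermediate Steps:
T(R) = R**2 (T(R) = 0 + R**2 = R**2)
Y(s) = 153*s + 153*sqrt(106 + s**2) (Y(s) = (306*(s + sqrt(106 + s**2)))/2 = (306*s + 306*sqrt(106 + s**2))/2 = 153*s + 153*sqrt(106 + s**2))
Y(N(-1, 18))/(-19520) = (153*18 + 153*sqrt(106 + 18**2))/(-19520) = (2754 + 153*sqrt(106 + 324))*(-1/19520) = (2754 + 153*sqrt(430))*(-1/19520) = -1377/9760 - 153*sqrt(430)/19520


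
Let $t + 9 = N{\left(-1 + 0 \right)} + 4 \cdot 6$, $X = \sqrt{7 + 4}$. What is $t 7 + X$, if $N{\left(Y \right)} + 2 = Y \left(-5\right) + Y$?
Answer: $119 + \sqrt{11} \approx 122.32$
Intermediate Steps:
$X = \sqrt{11} \approx 3.3166$
$N{\left(Y \right)} = -2 - 4 Y$ ($N{\left(Y \right)} = -2 + \left(Y \left(-5\right) + Y\right) = -2 + \left(- 5 Y + Y\right) = -2 - 4 Y$)
$t = 17$ ($t = -9 + \left(\left(-2 - 4 \left(-1 + 0\right)\right) + 4 \cdot 6\right) = -9 + \left(\left(-2 - -4\right) + 24\right) = -9 + \left(\left(-2 + 4\right) + 24\right) = -9 + \left(2 + 24\right) = -9 + 26 = 17$)
$t 7 + X = 17 \cdot 7 + \sqrt{11} = 119 + \sqrt{11}$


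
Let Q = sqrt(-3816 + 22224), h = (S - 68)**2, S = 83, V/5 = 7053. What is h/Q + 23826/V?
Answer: 7942/11755 + 75*sqrt(4602)/3068 ≈ 2.3340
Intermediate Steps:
V = 35265 (V = 5*7053 = 35265)
h = 225 (h = (83 - 68)**2 = 15**2 = 225)
Q = 2*sqrt(4602) (Q = sqrt(18408) = 2*sqrt(4602) ≈ 135.68)
h/Q + 23826/V = 225/((2*sqrt(4602))) + 23826/35265 = 225*(sqrt(4602)/9204) + 23826*(1/35265) = 75*sqrt(4602)/3068 + 7942/11755 = 7942/11755 + 75*sqrt(4602)/3068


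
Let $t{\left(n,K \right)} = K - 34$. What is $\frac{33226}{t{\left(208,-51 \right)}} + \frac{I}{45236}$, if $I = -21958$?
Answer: $- \frac{752438883}{1922530} \approx -391.38$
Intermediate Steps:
$t{\left(n,K \right)} = -34 + K$
$\frac{33226}{t{\left(208,-51 \right)}} + \frac{I}{45236} = \frac{33226}{-34 - 51} - \frac{21958}{45236} = \frac{33226}{-85} - \frac{10979}{22618} = 33226 \left(- \frac{1}{85}\right) - \frac{10979}{22618} = - \frac{33226}{85} - \frac{10979}{22618} = - \frac{752438883}{1922530}$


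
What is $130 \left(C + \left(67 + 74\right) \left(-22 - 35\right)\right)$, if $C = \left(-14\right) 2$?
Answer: $-1048450$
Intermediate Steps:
$C = -28$
$130 \left(C + \left(67 + 74\right) \left(-22 - 35\right)\right) = 130 \left(-28 + \left(67 + 74\right) \left(-22 - 35\right)\right) = 130 \left(-28 + 141 \left(-57\right)\right) = 130 \left(-28 - 8037\right) = 130 \left(-8065\right) = -1048450$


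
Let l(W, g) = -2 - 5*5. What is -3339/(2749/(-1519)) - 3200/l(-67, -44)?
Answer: 145739207/74223 ≈ 1963.5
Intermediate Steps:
l(W, g) = -27 (l(W, g) = -2 - 25 = -27)
-3339/(2749/(-1519)) - 3200/l(-67, -44) = -3339/(2749/(-1519)) - 3200/(-27) = -3339/(2749*(-1/1519)) - 3200*(-1/27) = -3339/(-2749/1519) + 3200/27 = -3339*(-1519/2749) + 3200/27 = 5071941/2749 + 3200/27 = 145739207/74223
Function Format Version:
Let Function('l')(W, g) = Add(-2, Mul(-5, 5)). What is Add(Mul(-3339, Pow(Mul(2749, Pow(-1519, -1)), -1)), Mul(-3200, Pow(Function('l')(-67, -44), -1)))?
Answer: Rational(145739207, 74223) ≈ 1963.5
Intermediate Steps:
Function('l')(W, g) = -27 (Function('l')(W, g) = Add(-2, -25) = -27)
Add(Mul(-3339, Pow(Mul(2749, Pow(-1519, -1)), -1)), Mul(-3200, Pow(Function('l')(-67, -44), -1))) = Add(Mul(-3339, Pow(Mul(2749, Pow(-1519, -1)), -1)), Mul(-3200, Pow(-27, -1))) = Add(Mul(-3339, Pow(Mul(2749, Rational(-1, 1519)), -1)), Mul(-3200, Rational(-1, 27))) = Add(Mul(-3339, Pow(Rational(-2749, 1519), -1)), Rational(3200, 27)) = Add(Mul(-3339, Rational(-1519, 2749)), Rational(3200, 27)) = Add(Rational(5071941, 2749), Rational(3200, 27)) = Rational(145739207, 74223)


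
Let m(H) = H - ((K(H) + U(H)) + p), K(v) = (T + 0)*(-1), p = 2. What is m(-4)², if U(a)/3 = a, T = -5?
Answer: 1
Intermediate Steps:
U(a) = 3*a
K(v) = 5 (K(v) = (-5 + 0)*(-1) = -5*(-1) = 5)
m(H) = -7 - 2*H (m(H) = H - ((5 + 3*H) + 2) = H - (7 + 3*H) = H + (-7 - 3*H) = -7 - 2*H)
m(-4)² = (-7 - 2*(-4))² = (-7 + 8)² = 1² = 1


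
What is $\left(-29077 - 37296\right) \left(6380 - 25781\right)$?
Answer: $1287702573$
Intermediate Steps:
$\left(-29077 - 37296\right) \left(6380 - 25781\right) = \left(-29077 - 37296\right) \left(-19401\right) = \left(-66373\right) \left(-19401\right) = 1287702573$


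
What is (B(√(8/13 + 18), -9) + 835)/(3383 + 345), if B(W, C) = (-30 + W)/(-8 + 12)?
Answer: 1655/7456 + 11*√26/193856 ≈ 0.22226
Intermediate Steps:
B(W, C) = -15/2 + W/4 (B(W, C) = (-30 + W)/4 = (-30 + W)*(¼) = -15/2 + W/4)
(B(√(8/13 + 18), -9) + 835)/(3383 + 345) = ((-15/2 + √(8/13 + 18)/4) + 835)/(3383 + 345) = ((-15/2 + √(8*(1/13) + 18)/4) + 835)/3728 = ((-15/2 + √(8/13 + 18)/4) + 835)*(1/3728) = ((-15/2 + √(242/13)/4) + 835)*(1/3728) = ((-15/2 + (11*√26/13)/4) + 835)*(1/3728) = ((-15/2 + 11*√26/52) + 835)*(1/3728) = (1655/2 + 11*√26/52)*(1/3728) = 1655/7456 + 11*√26/193856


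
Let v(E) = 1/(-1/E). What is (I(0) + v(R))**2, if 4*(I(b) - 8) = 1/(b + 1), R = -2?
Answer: 1681/16 ≈ 105.06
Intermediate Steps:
I(b) = 8 + 1/(4*(1 + b)) (I(b) = 8 + 1/(4*(b + 1)) = 8 + 1/(4*(1 + b)))
v(E) = -E
(I(0) + v(R))**2 = ((33 + 32*0)/(4*(1 + 0)) - 1*(-2))**2 = ((1/4)*(33 + 0)/1 + 2)**2 = ((1/4)*1*33 + 2)**2 = (33/4 + 2)**2 = (41/4)**2 = 1681/16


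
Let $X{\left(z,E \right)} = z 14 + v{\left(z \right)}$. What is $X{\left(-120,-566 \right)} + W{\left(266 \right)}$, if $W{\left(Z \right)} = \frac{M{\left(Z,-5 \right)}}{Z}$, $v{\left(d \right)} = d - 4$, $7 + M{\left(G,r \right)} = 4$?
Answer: $- \frac{479867}{266} \approx -1804.0$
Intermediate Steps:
$M{\left(G,r \right)} = -3$ ($M{\left(G,r \right)} = -7 + 4 = -3$)
$v{\left(d \right)} = -4 + d$
$X{\left(z,E \right)} = -4 + 15 z$ ($X{\left(z,E \right)} = z 14 + \left(-4 + z\right) = 14 z + \left(-4 + z\right) = -4 + 15 z$)
$W{\left(Z \right)} = - \frac{3}{Z}$
$X{\left(-120,-566 \right)} + W{\left(266 \right)} = \left(-4 + 15 \left(-120\right)\right) - \frac{3}{266} = \left(-4 - 1800\right) - \frac{3}{266} = -1804 - \frac{3}{266} = - \frac{479867}{266}$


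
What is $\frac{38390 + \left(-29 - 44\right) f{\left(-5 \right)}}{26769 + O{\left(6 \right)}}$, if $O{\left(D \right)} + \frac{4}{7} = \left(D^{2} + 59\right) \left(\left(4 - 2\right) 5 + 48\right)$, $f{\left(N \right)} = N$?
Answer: $\frac{271285}{225949} \approx 1.2006$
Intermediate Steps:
$O{\left(D \right)} = \frac{23950}{7} + 58 D^{2}$ ($O{\left(D \right)} = - \frac{4}{7} + \left(D^{2} + 59\right) \left(\left(4 - 2\right) 5 + 48\right) = - \frac{4}{7} + \left(59 + D^{2}\right) \left(2 \cdot 5 + 48\right) = - \frac{4}{7} + \left(59 + D^{2}\right) \left(10 + 48\right) = - \frac{4}{7} + \left(59 + D^{2}\right) 58 = - \frac{4}{7} + \left(3422 + 58 D^{2}\right) = \frac{23950}{7} + 58 D^{2}$)
$\frac{38390 + \left(-29 - 44\right) f{\left(-5 \right)}}{26769 + O{\left(6 \right)}} = \frac{38390 + \left(-29 - 44\right) \left(-5\right)}{26769 + \left(\frac{23950}{7} + 58 \cdot 6^{2}\right)} = \frac{38390 - -365}{26769 + \left(\frac{23950}{7} + 58 \cdot 36\right)} = \frac{38390 + 365}{26769 + \left(\frac{23950}{7} + 2088\right)} = \frac{38755}{26769 + \frac{38566}{7}} = \frac{38755}{\frac{225949}{7}} = 38755 \cdot \frac{7}{225949} = \frac{271285}{225949}$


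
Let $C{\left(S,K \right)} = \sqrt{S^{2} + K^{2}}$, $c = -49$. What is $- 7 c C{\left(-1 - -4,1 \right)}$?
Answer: $343 \sqrt{10} \approx 1084.7$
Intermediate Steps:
$C{\left(S,K \right)} = \sqrt{K^{2} + S^{2}}$
$- 7 c C{\left(-1 - -4,1 \right)} = \left(-7\right) \left(-49\right) \sqrt{1^{2} + \left(-1 - -4\right)^{2}} = 343 \sqrt{1 + \left(-1 + 4\right)^{2}} = 343 \sqrt{1 + 3^{2}} = 343 \sqrt{1 + 9} = 343 \sqrt{10}$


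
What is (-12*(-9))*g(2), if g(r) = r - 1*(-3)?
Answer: 540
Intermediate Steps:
g(r) = 3 + r (g(r) = r + 3 = 3 + r)
(-12*(-9))*g(2) = (-12*(-9))*(3 + 2) = 108*5 = 540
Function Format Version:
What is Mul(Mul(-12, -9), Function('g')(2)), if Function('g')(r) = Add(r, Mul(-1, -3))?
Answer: 540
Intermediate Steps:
Function('g')(r) = Add(3, r) (Function('g')(r) = Add(r, 3) = Add(3, r))
Mul(Mul(-12, -9), Function('g')(2)) = Mul(Mul(-12, -9), Add(3, 2)) = Mul(108, 5) = 540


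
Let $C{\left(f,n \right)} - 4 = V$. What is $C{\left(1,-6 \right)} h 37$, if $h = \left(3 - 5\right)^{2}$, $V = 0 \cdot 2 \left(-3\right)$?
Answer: $592$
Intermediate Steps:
$V = 0$ ($V = 0 \left(-3\right) = 0$)
$C{\left(f,n \right)} = 4$ ($C{\left(f,n \right)} = 4 + 0 = 4$)
$h = 4$ ($h = \left(-2\right)^{2} = 4$)
$C{\left(1,-6 \right)} h 37 = 4 \cdot 4 \cdot 37 = 16 \cdot 37 = 592$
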